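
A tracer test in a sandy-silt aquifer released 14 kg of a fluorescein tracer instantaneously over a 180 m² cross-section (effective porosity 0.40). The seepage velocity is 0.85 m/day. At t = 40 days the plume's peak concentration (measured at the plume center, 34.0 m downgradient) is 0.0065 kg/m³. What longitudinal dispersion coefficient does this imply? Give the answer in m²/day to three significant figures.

1.78 m²/day

At the plume center C_max = M/(n_e·A·√(4πDt)), so D = M²/(4πt·(n_e·A·C_max)²).
n_e·A·C_max = 0.40 × 180 × 0.0065 = 0.4680 kg/m.
D = 14²/(4π × 40 × 0.4680²) = 1.78 m²/day.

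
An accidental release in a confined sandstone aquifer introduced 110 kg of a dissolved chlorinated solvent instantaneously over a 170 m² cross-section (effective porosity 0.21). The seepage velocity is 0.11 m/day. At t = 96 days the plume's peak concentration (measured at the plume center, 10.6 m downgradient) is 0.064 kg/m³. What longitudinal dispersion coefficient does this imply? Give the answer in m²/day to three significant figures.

At the plume center C_max = M/(n_e·A·√(4πDt)), so D = M²/(4πt·(n_e·A·C_max)²).
n_e·A·C_max = 0.21 × 170 × 0.064 = 2.285 kg/m.
D = 110²/(4π × 96 × 2.285²) = 1.92 m²/day.

1.92 m²/day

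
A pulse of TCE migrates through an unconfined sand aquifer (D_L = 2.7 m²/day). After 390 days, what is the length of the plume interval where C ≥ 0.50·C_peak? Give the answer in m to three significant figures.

The plume is Gaussian with σ = √(2Dt) = √(2 × 2.7 × 390) = 45.89 m.
C/C_peak = exp(−Δx²/(2σ²)) = 0.50 ⇒ Δx = σ·√(−2 ln 0.50) = 45.89 × 1.177 = 54.01 m.
Width = 2Δx = 108 m.

108 m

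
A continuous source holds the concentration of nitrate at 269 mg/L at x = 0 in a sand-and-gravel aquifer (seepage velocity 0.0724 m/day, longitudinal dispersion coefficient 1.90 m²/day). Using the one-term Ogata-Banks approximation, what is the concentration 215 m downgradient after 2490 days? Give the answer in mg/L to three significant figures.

97.0 mg/L

For a continuous step input, C/C₀ ≈ ½·erfc((x−vt)/(2√(Dt))).
vt = 0.0724 × 2490 = 180.276 m and 2√(Dt) = 2√(1.90 × 2490) = 137.6 m.
Argument (x−vt)/(2√(Dt)) = (215 − 180.276)/137.6 = 0.2524; ½·erfc(0.2524) = 0.3606.
C = 269 × 0.3606 = 97.0 mg/L.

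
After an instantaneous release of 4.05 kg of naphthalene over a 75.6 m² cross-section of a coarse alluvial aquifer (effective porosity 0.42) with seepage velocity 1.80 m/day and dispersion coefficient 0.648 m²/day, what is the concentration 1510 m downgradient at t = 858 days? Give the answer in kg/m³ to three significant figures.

For an instantaneous plane source, C(x,t) = M/(n_e·A·√(4πDt)) · exp(−(x−vt)²/(4Dt)), with n_e·A the pore (flow) area.
Plume center vt = 1.80 × 858 = 1544.4 m, so the well at 1510 m is 34.4 m upgradient of the peak.
√(4πDt) = 83.59 m, giving peak height M/(n_e·A·√(4πDt)) = 4.05/(0.42 × 75.6 × 83.59) = 0.001526 kg/m³.
(x−vt)²/(4Dt) = (-34.4)²/(4 × 0.648 × 858) = 0.5321; exp(−0.5321) = 0.5874.
C = 0.001526 × 0.5874 = 0.000896 kg/m³.

0.000896 kg/m³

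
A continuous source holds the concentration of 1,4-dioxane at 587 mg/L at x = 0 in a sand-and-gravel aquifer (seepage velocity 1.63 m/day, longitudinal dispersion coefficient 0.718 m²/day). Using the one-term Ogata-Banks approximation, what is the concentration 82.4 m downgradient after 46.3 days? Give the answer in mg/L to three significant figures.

For a continuous step input, C/C₀ ≈ ½·erfc((x−vt)/(2√(Dt))).
vt = 1.63 × 46.3 = 75.469 m and 2√(Dt) = 2√(0.718 × 46.3) = 11.53 m.
Argument (x−vt)/(2√(Dt)) = (82.4 − 75.469)/11.53 = 0.6011; ½·erfc(0.6011) = 0.1976.
C = 587 × 0.1976 = 116 mg/L.

116 mg/L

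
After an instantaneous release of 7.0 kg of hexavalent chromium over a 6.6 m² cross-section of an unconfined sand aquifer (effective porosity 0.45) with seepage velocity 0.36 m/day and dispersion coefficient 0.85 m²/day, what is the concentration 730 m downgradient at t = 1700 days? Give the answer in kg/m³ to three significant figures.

0.00157 kg/m³

For an instantaneous plane source, C(x,t) = M/(n_e·A·√(4πDt)) · exp(−(x−vt)²/(4Dt)), with n_e·A the pore (flow) area.
Plume center vt = 0.36 × 1700 = 612 m, so the well at 730 m is 118 m downgradient of the peak.
√(4πDt) = 134.8 m, giving peak height M/(n_e·A·√(4πDt)) = 7.0/(0.45 × 6.6 × 134.8) = 0.01748 kg/m³.
(x−vt)²/(4Dt) = (118)²/(4 × 0.85 × 1700) = 2.409; exp(−2.409) = 0.08991.
C = 0.01748 × 0.08991 = 0.00157 kg/m³.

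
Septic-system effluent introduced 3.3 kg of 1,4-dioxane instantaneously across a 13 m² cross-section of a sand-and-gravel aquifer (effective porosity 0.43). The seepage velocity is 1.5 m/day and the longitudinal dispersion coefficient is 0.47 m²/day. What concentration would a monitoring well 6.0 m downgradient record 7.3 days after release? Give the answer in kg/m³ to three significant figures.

0.0151 kg/m³

For an instantaneous plane source, C(x,t) = M/(n_e·A·√(4πDt)) · exp(−(x−vt)²/(4Dt)), with n_e·A the pore (flow) area.
Plume center vt = 1.5 × 7.3 = 10.95 m, so the well at 6.0 m is 4.95 m upgradient of the peak.
√(4πDt) = 6.566 m, giving peak height M/(n_e·A·√(4πDt)) = 3.3/(0.43 × 13 × 6.566) = 0.08991 kg/m³.
(x−vt)²/(4Dt) = (-4.95)²/(4 × 0.47 × 7.3) = 1.785; exp(−1.785) = 0.1678.
C = 0.08991 × 0.1678 = 0.0151 kg/m³.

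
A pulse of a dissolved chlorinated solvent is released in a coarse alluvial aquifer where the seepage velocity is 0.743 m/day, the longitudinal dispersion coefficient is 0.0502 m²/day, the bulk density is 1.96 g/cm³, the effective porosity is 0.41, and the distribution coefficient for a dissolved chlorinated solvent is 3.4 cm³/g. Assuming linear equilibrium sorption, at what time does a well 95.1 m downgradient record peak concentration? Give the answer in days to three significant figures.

Retardation factor R = 1 + ρ_b·K_d/n = 1 + 1.96 × 3.4/0.41 = 17.25.
Sorption retards both mechanisms: v_R = v/R = 0.04307 m/day, D_R = D/R = 0.002910 m²/day.
Peak time from v_R²t² + 2D_R t − x² = 0: t = (√(D_R² + v_R²x²) − D_R)/v_R².
√(D_R² + v_R²x²) = √(0.002910² + 0.04307² × 95.1²) = 4.096; v_R² = 0.001855.
t = (4.096 − 0.002910)/0.001855 = 2210 days.

2210 days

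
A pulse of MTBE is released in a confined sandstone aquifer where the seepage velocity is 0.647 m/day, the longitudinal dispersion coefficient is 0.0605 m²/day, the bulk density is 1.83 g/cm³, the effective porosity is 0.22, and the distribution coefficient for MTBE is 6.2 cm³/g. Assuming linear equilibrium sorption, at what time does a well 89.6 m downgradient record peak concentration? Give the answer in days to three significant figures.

Retardation factor R = 1 + ρ_b·K_d/n = 1 + 1.83 × 6.2/0.22 = 52.57.
Sorption retards both mechanisms: v_R = v/R = 0.01231 m/day, D_R = D/R = 0.001151 m²/day.
Peak time from v_R²t² + 2D_R t − x² = 0: t = (√(D_R² + v_R²x²) − D_R)/v_R².
√(D_R² + v_R²x²) = √(0.001151² + 0.01231² × 89.6²) = 1.103; v_R² = 0.0001515.
t = (1.103 − 0.001151)/0.0001515 = 7270 days.

7270 days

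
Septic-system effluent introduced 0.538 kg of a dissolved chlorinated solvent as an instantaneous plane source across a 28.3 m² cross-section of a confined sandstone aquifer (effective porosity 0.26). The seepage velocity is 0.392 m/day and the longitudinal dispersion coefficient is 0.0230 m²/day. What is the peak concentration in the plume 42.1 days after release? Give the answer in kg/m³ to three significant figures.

The peak of an instantaneous 1D plume sits at x = vt; there the Gaussian factor is 1 and C_max = M/(n_e·A·√(4πDt)), where n_e·A is the pore area the mass is dissolved in.
√(4πDt) = √(4π × 0.0230 × 42.1) = 3.488 m, so C_max = 0.538/(0.26 × 28.3 × 3.488) = 0.0210 kg/m³.

0.0210 kg/m³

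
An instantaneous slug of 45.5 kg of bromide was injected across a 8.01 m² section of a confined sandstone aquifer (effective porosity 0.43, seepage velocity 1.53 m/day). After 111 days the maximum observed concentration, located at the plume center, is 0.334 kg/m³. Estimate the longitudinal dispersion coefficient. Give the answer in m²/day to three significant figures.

At the plume center C_max = M/(n_e·A·√(4πDt)), so D = M²/(4πt·(n_e·A·C_max)²).
n_e·A·C_max = 0.43 × 8.01 × 0.334 = 1.150 kg/m.
D = 45.5²/(4π × 111 × 1.150²) = 1.12 m²/day.

1.12 m²/day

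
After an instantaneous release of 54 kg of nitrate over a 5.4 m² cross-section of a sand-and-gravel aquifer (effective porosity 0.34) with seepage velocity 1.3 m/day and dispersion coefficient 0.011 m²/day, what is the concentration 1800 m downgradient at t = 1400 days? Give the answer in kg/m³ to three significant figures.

For an instantaneous plane source, C(x,t) = M/(n_e·A·√(4πDt)) · exp(−(x−vt)²/(4Dt)), with n_e·A the pore (flow) area.
Plume center vt = 1.3 × 1400 = 1820 m, so the well at 1800 m is 20 m upgradient of the peak.
√(4πDt) = 13.91 m, giving peak height M/(n_e·A·√(4πDt)) = 54/(0.34 × 5.4 × 13.91) = 2.114 kg/m³.
(x−vt)²/(4Dt) = (-20)²/(4 × 0.011 × 1400) = 6.494; exp(−6.494) = 0.001512.
C = 2.114 × 0.001512 = 0.00320 kg/m³.

0.00320 kg/m³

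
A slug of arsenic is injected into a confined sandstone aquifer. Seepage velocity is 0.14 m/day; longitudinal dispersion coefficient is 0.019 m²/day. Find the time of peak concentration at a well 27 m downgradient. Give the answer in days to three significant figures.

192 days

For the 1D instantaneous-source solution, setting ∂C/∂t = 0 at fixed x gives v²t² + 2Dt − x² = 0, so t = (√(D² + v²x²) − D)/v².
√(D² + v²x²) = √(0.019² + 0.14² × 27²) = 3.780; v² = 0.0196.
t = (3.780 − 0.019)/0.0196 = 192 days (vs. the pure-advection estimate x/v = 193 d).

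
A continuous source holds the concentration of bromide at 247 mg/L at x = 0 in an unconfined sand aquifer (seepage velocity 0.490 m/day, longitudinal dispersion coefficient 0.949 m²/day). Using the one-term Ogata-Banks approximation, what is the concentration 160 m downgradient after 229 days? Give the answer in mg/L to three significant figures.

For a continuous step input, C/C₀ ≈ ½·erfc((x−vt)/(2√(Dt))).
vt = 0.490 × 229 = 112.21 m and 2√(Dt) = 2√(0.949 × 229) = 29.48 m.
Argument (x−vt)/(2√(Dt)) = (160 − 112.21)/29.48 = 1.621; ½·erfc(1.621) = 0.01094.
C = 247 × 0.01094 = 2.70 mg/L.

2.70 mg/L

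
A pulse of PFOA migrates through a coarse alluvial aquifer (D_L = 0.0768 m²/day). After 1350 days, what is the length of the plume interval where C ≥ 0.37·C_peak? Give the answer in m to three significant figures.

40.6 m

The plume is Gaussian with σ = √(2Dt) = √(2 × 0.0768 × 1350) = 14.40 m.
C/C_peak = exp(−Δx²/(2σ²)) = 0.37 ⇒ Δx = σ·√(−2 ln 0.37) = 14.40 × 1.410 = 20.30 m.
Width = 2Δx = 40.6 m.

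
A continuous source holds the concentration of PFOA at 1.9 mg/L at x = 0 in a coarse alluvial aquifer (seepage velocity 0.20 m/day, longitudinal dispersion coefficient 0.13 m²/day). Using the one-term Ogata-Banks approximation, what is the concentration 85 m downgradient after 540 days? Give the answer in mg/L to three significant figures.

For a continuous step input, C/C₀ ≈ ½·erfc((x−vt)/(2√(Dt))).
vt = 0.20 × 540 = 108 m and 2√(Dt) = 2√(0.13 × 540) = 16.76 m.
Argument (x−vt)/(2√(Dt)) = (85 − 108)/16.76 = -1.372; ½·erfc(-1.372) = 0.9738.
C = 1.9 × 0.9738 = 1.85 mg/L.

1.85 mg/L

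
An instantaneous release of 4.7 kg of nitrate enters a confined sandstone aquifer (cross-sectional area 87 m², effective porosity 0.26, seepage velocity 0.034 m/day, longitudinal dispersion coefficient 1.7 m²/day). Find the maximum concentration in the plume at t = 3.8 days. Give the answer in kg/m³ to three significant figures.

The peak of an instantaneous 1D plume sits at x = vt; there the Gaussian factor is 1 and C_max = M/(n_e·A·√(4πDt)), where n_e·A is the pore area the mass is dissolved in.
√(4πDt) = √(4π × 1.7 × 3.8) = 9.010 m, so C_max = 4.7/(0.26 × 87 × 9.010) = 0.0231 kg/m³.

0.0231 kg/m³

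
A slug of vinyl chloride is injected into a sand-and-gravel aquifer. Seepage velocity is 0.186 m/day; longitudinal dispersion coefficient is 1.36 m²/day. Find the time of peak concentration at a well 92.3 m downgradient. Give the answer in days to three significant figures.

458 days

For the 1D instantaneous-source solution, setting ∂C/∂t = 0 at fixed x gives v²t² + 2Dt − x² = 0, so t = (√(D² + v²x²) − D)/v².
√(D² + v²x²) = √(1.36² + 0.186² × 92.3²) = 17.22; v² = 0.034596.
t = (17.22 − 1.36)/0.034596 = 458 days (vs. the pure-advection estimate x/v = 496 d).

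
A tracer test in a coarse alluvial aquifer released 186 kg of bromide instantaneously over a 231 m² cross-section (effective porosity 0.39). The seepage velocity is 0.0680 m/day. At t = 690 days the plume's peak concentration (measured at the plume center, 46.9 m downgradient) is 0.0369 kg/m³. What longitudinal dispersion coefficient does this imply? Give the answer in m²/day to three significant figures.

At the plume center C_max = M/(n_e·A·√(4πDt)), so D = M²/(4πt·(n_e·A·C_max)²).
n_e·A·C_max = 0.39 × 231 × 0.0369 = 3.324 kg/m.
D = 186²/(4π × 690 × 3.324²) = 0.361 m²/day.

0.361 m²/day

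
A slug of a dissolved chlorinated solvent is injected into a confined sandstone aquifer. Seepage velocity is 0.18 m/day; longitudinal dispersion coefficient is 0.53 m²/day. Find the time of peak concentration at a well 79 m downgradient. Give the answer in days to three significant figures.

423 days

For the 1D instantaneous-source solution, setting ∂C/∂t = 0 at fixed x gives v²t² + 2Dt − x² = 0, so t = (√(D² + v²x²) − D)/v².
√(D² + v²x²) = √(0.53² + 0.18² × 79²) = 14.23; v² = 0.0324.
t = (14.23 − 0.53)/0.0324 = 423 days (vs. the pure-advection estimate x/v = 439 d).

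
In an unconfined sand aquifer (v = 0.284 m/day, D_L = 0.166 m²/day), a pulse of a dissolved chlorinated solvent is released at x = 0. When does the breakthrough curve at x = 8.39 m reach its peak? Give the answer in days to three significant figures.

27.6 days

For the 1D instantaneous-source solution, setting ∂C/∂t = 0 at fixed x gives v²t² + 2Dt − x² = 0, so t = (√(D² + v²x²) − D)/v².
√(D² + v²x²) = √(0.166² + 0.284² × 8.39²) = 2.389; v² = 0.080656.
t = (2.389 − 0.166)/0.080656 = 27.6 days (vs. the pure-advection estimate x/v = 29.5 d).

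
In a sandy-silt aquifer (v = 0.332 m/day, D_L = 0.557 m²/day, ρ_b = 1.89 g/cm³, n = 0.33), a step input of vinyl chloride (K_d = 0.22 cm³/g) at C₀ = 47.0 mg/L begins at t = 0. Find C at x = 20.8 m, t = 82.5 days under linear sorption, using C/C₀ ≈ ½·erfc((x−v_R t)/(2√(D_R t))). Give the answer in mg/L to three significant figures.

4.08 mg/L

Retardation factor R = 1 + ρ_b·K_d/n = 1 + 1.89 × 0.22/0.33 = 2.260.
Sorption retards both mechanisms: v_R = v/R = 0.1469 m/day, D_R = D/R = 0.2465 m²/day.
v_R·t = 0.1469 × 82.5 = 12.11925 m; 2√(D_R t) = 9.019 m; argument = (20.8 − 12.11925)/9.019 = 0.9625.
C = C₀ × ½·erfc(0.9625) = 47.0 × 0.08673 = 4.08 mg/L.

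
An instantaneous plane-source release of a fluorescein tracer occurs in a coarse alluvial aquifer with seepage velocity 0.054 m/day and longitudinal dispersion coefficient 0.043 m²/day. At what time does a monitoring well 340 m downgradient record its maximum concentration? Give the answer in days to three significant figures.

6280 days

For the 1D instantaneous-source solution, setting ∂C/∂t = 0 at fixed x gives v²t² + 2Dt − x² = 0, so t = (√(D² + v²x²) − D)/v².
√(D² + v²x²) = √(0.043² + 0.054² × 340²) = 18.36; v² = 0.002916.
t = (18.36 − 0.043)/0.002916 = 6280 days (vs. the pure-advection estimate x/v = 6300 d).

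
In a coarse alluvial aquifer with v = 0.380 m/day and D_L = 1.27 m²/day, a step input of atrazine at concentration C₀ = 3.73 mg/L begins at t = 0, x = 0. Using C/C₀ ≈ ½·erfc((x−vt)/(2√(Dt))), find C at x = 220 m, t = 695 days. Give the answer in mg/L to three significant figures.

For a continuous step input, C/C₀ ≈ ½·erfc((x−vt)/(2√(Dt))).
vt = 0.380 × 695 = 264.1 m and 2√(Dt) = 2√(1.27 × 695) = 59.42 m.
Argument (x−vt)/(2√(Dt)) = (220 − 264.1)/59.42 = -0.7422; ½·erfc(-0.7422) = 0.8531.
C = 3.73 × 0.8531 = 3.18 mg/L.

3.18 mg/L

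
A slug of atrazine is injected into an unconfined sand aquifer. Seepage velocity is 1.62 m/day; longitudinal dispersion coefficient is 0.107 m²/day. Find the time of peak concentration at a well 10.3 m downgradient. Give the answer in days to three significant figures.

For the 1D instantaneous-source solution, setting ∂C/∂t = 0 at fixed x gives v²t² + 2Dt − x² = 0, so t = (√(D² + v²x²) − D)/v².
√(D² + v²x²) = √(0.107² + 1.62² × 10.3²) = 16.69; v² = 2.6244.
t = (16.69 − 0.107)/2.6244 = 6.32 days (vs. the pure-advection estimate x/v = 6.36 d).

6.32 days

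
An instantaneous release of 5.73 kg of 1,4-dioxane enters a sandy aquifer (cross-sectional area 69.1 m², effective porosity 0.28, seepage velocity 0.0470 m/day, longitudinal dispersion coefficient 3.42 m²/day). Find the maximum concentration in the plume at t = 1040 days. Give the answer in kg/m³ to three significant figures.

The peak of an instantaneous 1D plume sits at x = vt; there the Gaussian factor is 1 and C_max = M/(n_e·A·√(4πDt)), where n_e·A is the pore area the mass is dissolved in.
√(4πDt) = √(4π × 3.42 × 1040) = 211.4 m, so C_max = 5.73/(0.28 × 69.1 × 211.4) = 0.00140 kg/m³.

0.00140 kg/m³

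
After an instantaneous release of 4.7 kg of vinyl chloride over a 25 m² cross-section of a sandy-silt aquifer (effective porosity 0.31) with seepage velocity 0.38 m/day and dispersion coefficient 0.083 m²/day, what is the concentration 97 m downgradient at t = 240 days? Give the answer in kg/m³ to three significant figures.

0.0251 kg/m³

For an instantaneous plane source, C(x,t) = M/(n_e·A·√(4πDt)) · exp(−(x−vt)²/(4Dt)), with n_e·A the pore (flow) area.
Plume center vt = 0.38 × 240 = 91.2 m, so the well at 97 m is 5.8 m downgradient of the peak.
√(4πDt) = 15.82 m, giving peak height M/(n_e·A·√(4πDt)) = 4.7/(0.31 × 25 × 15.82) = 0.03833 kg/m³.
(x−vt)²/(4Dt) = (5.8)²/(4 × 0.083 × 240) = 0.4222; exp(−0.4222) = 0.6556.
C = 0.03833 × 0.6556 = 0.0251 kg/m³.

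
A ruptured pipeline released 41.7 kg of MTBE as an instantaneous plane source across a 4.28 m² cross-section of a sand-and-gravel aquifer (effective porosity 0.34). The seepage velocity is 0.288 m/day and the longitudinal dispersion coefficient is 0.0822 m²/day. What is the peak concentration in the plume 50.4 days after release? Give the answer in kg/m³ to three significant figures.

The peak of an instantaneous 1D plume sits at x = vt; there the Gaussian factor is 1 and C_max = M/(n_e·A·√(4πDt)), where n_e·A is the pore area the mass is dissolved in.
√(4πDt) = √(4π × 0.0822 × 50.4) = 7.215 m, so C_max = 41.7/(0.34 × 4.28 × 7.215) = 3.97 kg/m³.

3.97 kg/m³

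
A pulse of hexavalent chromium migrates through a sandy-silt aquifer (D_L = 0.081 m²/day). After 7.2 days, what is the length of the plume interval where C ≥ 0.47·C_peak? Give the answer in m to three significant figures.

The plume is Gaussian with σ = √(2Dt) = √(2 × 0.081 × 7.2) = 1.080 m.
C/C_peak = exp(−Δx²/(2σ²)) = 0.47 ⇒ Δx = σ·√(−2 ln 0.47) = 1.080 × 1.229 = 1.327 m.
Width = 2Δx = 2.65 m.

2.65 m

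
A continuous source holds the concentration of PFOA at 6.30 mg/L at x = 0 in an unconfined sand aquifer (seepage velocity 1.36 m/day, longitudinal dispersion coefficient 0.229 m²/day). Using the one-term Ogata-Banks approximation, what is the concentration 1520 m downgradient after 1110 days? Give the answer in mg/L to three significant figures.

For a continuous step input, C/C₀ ≈ ½·erfc((x−vt)/(2√(Dt))).
vt = 1.36 × 1110 = 1509.6 m and 2√(Dt) = 2√(0.229 × 1110) = 31.89 m.
Argument (x−vt)/(2√(Dt)) = (1520 − 1509.6)/31.89 = 0.3261; ½·erfc(0.3261) = 0.3223.
C = 6.30 × 0.3223 = 2.03 mg/L.

2.03 mg/L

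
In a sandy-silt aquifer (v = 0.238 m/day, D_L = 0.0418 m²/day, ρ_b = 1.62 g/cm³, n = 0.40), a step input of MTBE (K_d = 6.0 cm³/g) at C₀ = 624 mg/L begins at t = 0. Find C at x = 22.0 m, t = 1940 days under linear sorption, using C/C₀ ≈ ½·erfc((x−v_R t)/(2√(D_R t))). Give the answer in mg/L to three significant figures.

43.2 mg/L

Retardation factor R = 1 + ρ_b·K_d/n = 1 + 1.62 × 6.0/0.40 = 25.30.
Sorption retards both mechanisms: v_R = v/R = 0.009407 m/day, D_R = D/R = 0.001652 m²/day.
v_R·t = 0.009407 × 1940 = 18.24958 m; 2√(D_R t) = 3.580 m; argument = (22.0 − 18.24958)/3.580 = 1.048.
C = C₀ × ½·erfc(1.048) = 624 × 0.06916 = 43.2 mg/L.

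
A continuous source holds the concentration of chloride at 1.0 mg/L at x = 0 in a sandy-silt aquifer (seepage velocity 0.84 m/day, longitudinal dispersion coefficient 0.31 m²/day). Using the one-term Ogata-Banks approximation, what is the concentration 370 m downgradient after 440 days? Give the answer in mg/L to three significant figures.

0.490 mg/L

For a continuous step input, C/C₀ ≈ ½·erfc((x−vt)/(2√(Dt))).
vt = 0.84 × 440 = 369.6 m and 2√(Dt) = 2√(0.31 × 440) = 23.36 m.
Argument (x−vt)/(2√(Dt)) = (370 − 369.6)/23.36 = 0.01712; ½·erfc(0.01712) = 0.4903.
C = 1.0 × 0.4903 = 0.490 mg/L.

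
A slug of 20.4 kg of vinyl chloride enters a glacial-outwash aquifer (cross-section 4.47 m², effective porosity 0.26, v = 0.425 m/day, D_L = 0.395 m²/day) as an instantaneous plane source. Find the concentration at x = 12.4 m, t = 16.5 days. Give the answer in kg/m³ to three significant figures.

0.637 kg/m³

For an instantaneous plane source, C(x,t) = M/(n_e·A·√(4πDt)) · exp(−(x−vt)²/(4Dt)), with n_e·A the pore (flow) area.
Plume center vt = 0.425 × 16.5 = 7.0125 m, so the well at 12.4 m is 5.3875 m downgradient of the peak.
√(4πDt) = 9.050 m, giving peak height M/(n_e·A·√(4πDt)) = 20.4/(0.26 × 4.47 × 9.050) = 1.940 kg/m³.
(x−vt)²/(4Dt) = (5.3875)²/(4 × 0.395 × 16.5) = 1.113; exp(−1.113) = 0.3286.
C = 1.940 × 0.3286 = 0.637 kg/m³.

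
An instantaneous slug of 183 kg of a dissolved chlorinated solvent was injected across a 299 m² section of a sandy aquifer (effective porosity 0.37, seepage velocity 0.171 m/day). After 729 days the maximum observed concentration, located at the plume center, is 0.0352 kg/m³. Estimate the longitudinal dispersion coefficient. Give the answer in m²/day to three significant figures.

0.241 m²/day

At the plume center C_max = M/(n_e·A·√(4πDt)), so D = M²/(4πt·(n_e·A·C_max)²).
n_e·A·C_max = 0.37 × 299 × 0.0352 = 3.894 kg/m.
D = 183²/(4π × 729 × 3.894²) = 0.241 m²/day.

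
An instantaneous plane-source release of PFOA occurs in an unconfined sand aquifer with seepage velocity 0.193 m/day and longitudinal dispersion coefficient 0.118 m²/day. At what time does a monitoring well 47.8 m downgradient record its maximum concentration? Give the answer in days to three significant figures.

For the 1D instantaneous-source solution, setting ∂C/∂t = 0 at fixed x gives v²t² + 2Dt − x² = 0, so t = (√(D² + v²x²) − D)/v².
√(D² + v²x²) = √(0.118² + 0.193² × 47.8²) = 9.226; v² = 0.037249.
t = (9.226 − 0.118)/0.037249 = 245 days (vs. the pure-advection estimate x/v = 248 d).

245 days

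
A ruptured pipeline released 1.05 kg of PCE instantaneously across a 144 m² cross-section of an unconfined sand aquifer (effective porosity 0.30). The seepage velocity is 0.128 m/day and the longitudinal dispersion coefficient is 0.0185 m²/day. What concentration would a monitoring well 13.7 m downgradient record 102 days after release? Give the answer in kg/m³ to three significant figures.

For an instantaneous plane source, C(x,t) = M/(n_e·A·√(4πDt)) · exp(−(x−vt)²/(4Dt)), with n_e·A the pore (flow) area.
Plume center vt = 0.128 × 102 = 13.056 m, so the well at 13.7 m is 0.644 m downgradient of the peak.
√(4πDt) = 4.870 m, giving peak height M/(n_e·A·√(4πDt)) = 1.05/(0.30 × 144 × 4.870) = 0.004991 kg/m³.
(x−vt)²/(4Dt) = (0.644)²/(4 × 0.0185 × 102) = 0.05495; exp(−0.05495) = 0.9465.
C = 0.004991 × 0.9465 = 0.00472 kg/m³.

0.00472 kg/m³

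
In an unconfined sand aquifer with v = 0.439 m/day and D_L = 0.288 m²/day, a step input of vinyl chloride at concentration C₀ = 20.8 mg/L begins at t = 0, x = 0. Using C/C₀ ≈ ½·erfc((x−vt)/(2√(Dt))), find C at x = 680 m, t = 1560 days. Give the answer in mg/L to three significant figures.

11.7 mg/L

For a continuous step input, C/C₀ ≈ ½·erfc((x−vt)/(2√(Dt))).
vt = 0.439 × 1560 = 684.84 m and 2√(Dt) = 2√(0.288 × 1560) = 42.39 m.
Argument (x−vt)/(2√(Dt)) = (680 − 684.84)/42.39 = -0.1142; ½·erfc(-0.1142) = 0.5642.
C = 20.8 × 0.5642 = 11.7 mg/L.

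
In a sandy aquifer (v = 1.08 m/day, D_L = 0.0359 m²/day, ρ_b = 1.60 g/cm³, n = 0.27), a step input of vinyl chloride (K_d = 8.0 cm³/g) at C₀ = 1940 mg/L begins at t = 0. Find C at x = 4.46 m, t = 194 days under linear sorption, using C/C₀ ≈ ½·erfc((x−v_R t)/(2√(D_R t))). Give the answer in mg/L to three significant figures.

Retardation factor R = 1 + ρ_b·K_d/n = 1 + 1.60 × 8.0/0.27 = 48.41.
Sorption retards both mechanisms: v_R = v/R = 0.02231 m/day, D_R = D/R = 0.0007416 m²/day.
v_R·t = 0.02231 × 194 = 4.32814 m; 2√(D_R t) = 0.7586 m; argument = (4.46 − 4.32814)/0.7586 = 0.1738.
C = C₀ × ½·erfc(0.1738) = 1940 × 0.4029 = 782 mg/L.

782 mg/L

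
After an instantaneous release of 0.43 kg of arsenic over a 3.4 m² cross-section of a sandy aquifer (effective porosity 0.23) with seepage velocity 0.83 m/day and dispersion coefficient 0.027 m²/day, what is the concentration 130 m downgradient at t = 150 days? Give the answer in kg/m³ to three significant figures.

For an instantaneous plane source, C(x,t) = M/(n_e·A·√(4πDt)) · exp(−(x−vt)²/(4Dt)), with n_e·A the pore (flow) area.
Plume center vt = 0.83 × 150 = 124.5 m, so the well at 130 m is 5.5 m downgradient of the peak.
√(4πDt) = 7.134 m, giving peak height M/(n_e·A·√(4πDt)) = 0.43/(0.23 × 3.4 × 7.134) = 0.07708 kg/m³.
(x−vt)²/(4Dt) = (5.5)²/(4 × 0.027 × 150) = 1.867; exp(−1.867) = 0.1546.
C = 0.07708 × 0.1546 = 0.0119 kg/m³.

0.0119 kg/m³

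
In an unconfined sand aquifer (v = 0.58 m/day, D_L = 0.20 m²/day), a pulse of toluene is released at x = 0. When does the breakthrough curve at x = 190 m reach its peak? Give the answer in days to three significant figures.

327 days

For the 1D instantaneous-source solution, setting ∂C/∂t = 0 at fixed x gives v²t² + 2Dt − x² = 0, so t = (√(D² + v²x²) − D)/v².
√(D² + v²x²) = √(0.20² + 0.58² × 190²) = 110.2; v² = 0.3364.
t = (110.2 − 0.20)/0.3364 = 327 days (vs. the pure-advection estimate x/v = 328 d).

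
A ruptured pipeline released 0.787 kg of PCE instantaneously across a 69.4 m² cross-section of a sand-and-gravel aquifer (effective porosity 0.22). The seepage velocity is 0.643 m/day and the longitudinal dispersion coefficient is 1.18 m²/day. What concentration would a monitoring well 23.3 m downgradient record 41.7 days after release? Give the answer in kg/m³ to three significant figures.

For an instantaneous plane source, C(x,t) = M/(n_e·A·√(4πDt)) · exp(−(x−vt)²/(4Dt)), with n_e·A the pore (flow) area.
Plume center vt = 0.643 × 41.7 = 26.8131 m, so the well at 23.3 m is 3.5131 m upgradient of the peak.
√(4πDt) = 24.87 m, giving peak height M/(n_e·A·√(4πDt)) = 0.787/(0.22 × 69.4 × 24.87) = 0.002073 kg/m³.
(x−vt)²/(4Dt) = (-3.5131)²/(4 × 1.18 × 41.7) = 0.06271; exp(−0.06271) = 0.9392.
C = 0.002073 × 0.9392 = 0.00195 kg/m³.

0.00195 kg/m³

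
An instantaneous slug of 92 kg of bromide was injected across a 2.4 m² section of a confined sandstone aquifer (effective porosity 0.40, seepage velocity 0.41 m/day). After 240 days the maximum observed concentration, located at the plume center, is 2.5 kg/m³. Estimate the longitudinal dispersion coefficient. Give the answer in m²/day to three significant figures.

At the plume center C_max = M/(n_e·A·√(4πDt)), so D = M²/(4πt·(n_e·A·C_max)²).
n_e·A·C_max = 0.40 × 2.4 × 2.5 = 2.400 kg/m.
D = 92²/(4π × 240 × 2.400²) = 0.487 m²/day.

0.487 m²/day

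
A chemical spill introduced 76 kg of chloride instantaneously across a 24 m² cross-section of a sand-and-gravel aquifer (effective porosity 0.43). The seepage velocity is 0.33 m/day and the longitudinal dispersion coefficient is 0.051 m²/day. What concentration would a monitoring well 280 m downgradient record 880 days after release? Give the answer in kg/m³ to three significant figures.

0.170 kg/m³

For an instantaneous plane source, C(x,t) = M/(n_e·A·√(4πDt)) · exp(−(x−vt)²/(4Dt)), with n_e·A the pore (flow) area.
Plume center vt = 0.33 × 880 = 290.4 m, so the well at 280 m is 10.4 m upgradient of the peak.
√(4πDt) = 23.75 m, giving peak height M/(n_e·A·√(4πDt)) = 76/(0.43 × 24 × 23.75) = 0.3101 kg/m³.
(x−vt)²/(4Dt) = (-10.4)²/(4 × 0.051 × 880) = 0.6025; exp(−0.6025) = 0.5474.
C = 0.3101 × 0.5474 = 0.170 kg/m³.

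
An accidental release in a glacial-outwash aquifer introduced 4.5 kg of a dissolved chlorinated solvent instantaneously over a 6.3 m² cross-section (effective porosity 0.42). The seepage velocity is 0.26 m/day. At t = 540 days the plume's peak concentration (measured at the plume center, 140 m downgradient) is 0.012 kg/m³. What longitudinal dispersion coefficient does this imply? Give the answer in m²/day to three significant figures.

At the plume center C_max = M/(n_e·A·√(4πDt)), so D = M²/(4πt·(n_e·A·C_max)²).
n_e·A·C_max = 0.42 × 6.3 × 0.012 = 0.03175 kg/m.
D = 4.5²/(4π × 540 × 0.03175²) = 2.96 m²/day.

2.96 m²/day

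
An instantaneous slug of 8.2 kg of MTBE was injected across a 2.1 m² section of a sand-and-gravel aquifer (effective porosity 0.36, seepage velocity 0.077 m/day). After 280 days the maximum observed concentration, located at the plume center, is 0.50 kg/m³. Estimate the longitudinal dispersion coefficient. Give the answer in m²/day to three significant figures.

At the plume center C_max = M/(n_e·A·√(4πDt)), so D = M²/(4πt·(n_e·A·C_max)²).
n_e·A·C_max = 0.36 × 2.1 × 0.50 = 0.3780 kg/m.
D = 8.2²/(4π × 280 × 0.3780²) = 0.134 m²/day.

0.134 m²/day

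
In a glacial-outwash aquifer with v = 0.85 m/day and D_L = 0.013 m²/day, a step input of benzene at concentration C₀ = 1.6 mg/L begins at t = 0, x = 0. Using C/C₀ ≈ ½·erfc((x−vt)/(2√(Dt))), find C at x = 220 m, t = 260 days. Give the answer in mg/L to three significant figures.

For a continuous step input, C/C₀ ≈ ½·erfc((x−vt)/(2√(Dt))).
vt = 0.85 × 260 = 221 m and 2√(Dt) = 2√(0.013 × 260) = 3.677 m.
Argument (x−vt)/(2√(Dt)) = (220 − 221)/3.677 = -0.2720; ½·erfc(-0.2720) = 0.6498.
C = 1.6 × 0.6498 = 1.04 mg/L.

1.04 mg/L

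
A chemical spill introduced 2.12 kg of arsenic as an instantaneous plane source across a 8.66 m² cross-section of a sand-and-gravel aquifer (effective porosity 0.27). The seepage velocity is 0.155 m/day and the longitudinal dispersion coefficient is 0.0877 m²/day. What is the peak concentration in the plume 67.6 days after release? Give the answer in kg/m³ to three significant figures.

0.105 kg/m³

The peak of an instantaneous 1D plume sits at x = vt; there the Gaussian factor is 1 and C_max = M/(n_e·A·√(4πDt)), where n_e·A is the pore area the mass is dissolved in.
√(4πDt) = √(4π × 0.0877 × 67.6) = 8.631 m, so C_max = 2.12/(0.27 × 8.66 × 8.631) = 0.105 kg/m³.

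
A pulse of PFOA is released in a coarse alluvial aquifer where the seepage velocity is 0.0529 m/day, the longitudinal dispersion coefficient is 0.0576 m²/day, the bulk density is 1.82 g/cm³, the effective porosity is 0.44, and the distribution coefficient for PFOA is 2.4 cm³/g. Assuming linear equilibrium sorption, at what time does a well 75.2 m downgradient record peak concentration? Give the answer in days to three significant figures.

Retardation factor R = 1 + ρ_b·K_d/n = 1 + 1.82 × 2.4/0.44 = 10.93.
Sorption retards both mechanisms: v_R = v/R = 0.004840 m/day, D_R = D/R = 0.005270 m²/day.
Peak time from v_R²t² + 2D_R t − x² = 0: t = (√(D_R² + v_R²x²) − D_R)/v_R².
√(D_R² + v_R²x²) = √(0.005270² + 0.004840² × 75.2²) = 0.3640; v_R² = 2.343e-05.
t = (0.3640 − 0.005270)/2.343e-05 = 15300 days.

15300 days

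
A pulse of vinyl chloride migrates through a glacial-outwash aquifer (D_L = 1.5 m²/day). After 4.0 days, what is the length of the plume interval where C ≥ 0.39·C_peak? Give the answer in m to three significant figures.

The plume is Gaussian with σ = √(2Dt) = √(2 × 1.5 × 4.0) = 3.464 m.
C/C_peak = exp(−Δx²/(2σ²)) = 0.39 ⇒ Δx = σ·√(−2 ln 0.39) = 3.464 × 1.372 = 4.753 m.
Width = 2Δx = 9.51 m.

9.51 m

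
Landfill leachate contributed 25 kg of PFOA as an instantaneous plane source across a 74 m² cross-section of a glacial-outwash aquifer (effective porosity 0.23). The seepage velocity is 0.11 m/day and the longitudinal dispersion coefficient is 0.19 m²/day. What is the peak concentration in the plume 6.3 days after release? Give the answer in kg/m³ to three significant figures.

The peak of an instantaneous 1D plume sits at x = vt; there the Gaussian factor is 1 and C_max = M/(n_e·A·√(4πDt)), where n_e·A is the pore area the mass is dissolved in.
√(4πDt) = √(4π × 0.19 × 6.3) = 3.878 m, so C_max = 25/(0.23 × 74 × 3.878) = 0.379 kg/m³.

0.379 kg/m³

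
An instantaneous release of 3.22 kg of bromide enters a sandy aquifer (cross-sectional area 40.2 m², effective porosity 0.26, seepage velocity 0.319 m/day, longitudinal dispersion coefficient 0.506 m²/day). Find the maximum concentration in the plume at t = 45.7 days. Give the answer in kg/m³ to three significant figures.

The peak of an instantaneous 1D plume sits at x = vt; there the Gaussian factor is 1 and C_max = M/(n_e·A·√(4πDt)), where n_e·A is the pore area the mass is dissolved in.
√(4πDt) = √(4π × 0.506 × 45.7) = 17.05 m, so C_max = 3.22/(0.26 × 40.2 × 17.05) = 0.0181 kg/m³.

0.0181 kg/m³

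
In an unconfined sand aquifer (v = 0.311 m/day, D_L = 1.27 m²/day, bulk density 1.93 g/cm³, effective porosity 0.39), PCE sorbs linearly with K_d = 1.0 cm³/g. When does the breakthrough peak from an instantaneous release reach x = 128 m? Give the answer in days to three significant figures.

2370 days

Retardation factor R = 1 + ρ_b·K_d/n = 1 + 1.93 × 1.0/0.39 = 5.949.
Sorption retards both mechanisms: v_R = v/R = 0.05228 m/day, D_R = D/R = 0.2135 m²/day.
Peak time from v_R²t² + 2D_R t − x² = 0: t = (√(D_R² + v_R²x²) − D_R)/v_R².
√(D_R² + v_R²x²) = √(0.2135² + 0.05228² × 128²) = 6.695; v_R² = 0.002733.
t = (6.695 − 0.2135)/0.002733 = 2370 days.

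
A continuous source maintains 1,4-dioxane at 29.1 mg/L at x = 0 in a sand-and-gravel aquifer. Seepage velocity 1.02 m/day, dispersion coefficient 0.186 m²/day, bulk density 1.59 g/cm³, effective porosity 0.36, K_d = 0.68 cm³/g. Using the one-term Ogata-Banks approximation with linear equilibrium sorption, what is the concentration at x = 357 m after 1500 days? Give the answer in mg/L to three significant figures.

Retardation factor R = 1 + ρ_b·K_d/n = 1 + 1.59 × 0.68/0.36 = 4.003.
Sorption retards both mechanisms: v_R = v/R = 0.2548 m/day, D_R = D/R = 0.04647 m²/day.
v_R·t = 0.2548 × 1500 = 382.2 m; 2√(D_R t) = 16.70 m; argument = (357 − 382.2)/16.70 = -1.509.
C = C₀ × ½·erfc(-1.509) = 29.1 × 0.9836 = 28.6 mg/L.

28.6 mg/L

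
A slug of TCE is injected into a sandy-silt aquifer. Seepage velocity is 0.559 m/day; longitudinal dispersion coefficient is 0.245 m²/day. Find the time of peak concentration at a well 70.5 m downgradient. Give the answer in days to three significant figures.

For the 1D instantaneous-source solution, setting ∂C/∂t = 0 at fixed x gives v²t² + 2Dt − x² = 0, so t = (√(D² + v²x²) − D)/v².
√(D² + v²x²) = √(0.245² + 0.559² × 70.5²) = 39.41; v² = 0.312481.
t = (39.41 − 0.245)/0.312481 = 125 days (vs. the pure-advection estimate x/v = 126 d).

125 days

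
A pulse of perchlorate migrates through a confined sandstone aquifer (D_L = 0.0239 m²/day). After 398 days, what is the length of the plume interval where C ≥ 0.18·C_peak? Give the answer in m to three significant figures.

The plume is Gaussian with σ = √(2Dt) = √(2 × 0.0239 × 398) = 4.362 m.
C/C_peak = exp(−Δx²/(2σ²)) = 0.18 ⇒ Δx = σ·√(−2 ln 0.18) = 4.362 × 1.852 = 8.078 m.
Width = 2Δx = 16.2 m.

16.2 m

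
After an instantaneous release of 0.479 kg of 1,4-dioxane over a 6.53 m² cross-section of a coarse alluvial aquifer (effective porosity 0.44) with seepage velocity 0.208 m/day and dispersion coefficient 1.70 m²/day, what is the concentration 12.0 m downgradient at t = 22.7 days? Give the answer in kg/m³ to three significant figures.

0.00537 kg/m³

For an instantaneous plane source, C(x,t) = M/(n_e·A·√(4πDt)) · exp(−(x−vt)²/(4Dt)), with n_e·A the pore (flow) area.
Plume center vt = 0.208 × 22.7 = 4.7216 m, so the well at 12.0 m is 7.2784 m downgradient of the peak.
√(4πDt) = 22.02 m, giving peak height M/(n_e·A·√(4πDt)) = 0.479/(0.44 × 6.53 × 22.02) = 0.007571 kg/m³.
(x−vt)²/(4Dt) = (7.2784)²/(4 × 1.70 × 22.7) = 0.3432; exp(−0.3432) = 0.7095.
C = 0.007571 × 0.7095 = 0.00537 kg/m³.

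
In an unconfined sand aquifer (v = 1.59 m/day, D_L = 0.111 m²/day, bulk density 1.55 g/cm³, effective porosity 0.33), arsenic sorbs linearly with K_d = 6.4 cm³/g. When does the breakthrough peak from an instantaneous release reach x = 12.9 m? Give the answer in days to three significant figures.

Retardation factor R = 1 + ρ_b·K_d/n = 1 + 1.55 × 6.4/0.33 = 31.06.
Sorption retards both mechanisms: v_R = v/R = 0.05119 m/day, D_R = D/R = 0.003574 m²/day.
Peak time from v_R²t² + 2D_R t − x² = 0: t = (√(D_R² + v_R²x²) − D_R)/v_R².
√(D_R² + v_R²x²) = √(0.003574² + 0.05119² × 12.9²) = 0.6604; v_R² = 0.002620.
t = (0.6604 − 0.003574)/0.002620 = 251 days.

251 days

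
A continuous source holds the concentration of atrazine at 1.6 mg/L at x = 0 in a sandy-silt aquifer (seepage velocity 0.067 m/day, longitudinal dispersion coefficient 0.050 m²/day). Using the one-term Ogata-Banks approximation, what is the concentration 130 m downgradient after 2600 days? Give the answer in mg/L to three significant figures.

For a continuous step input, C/C₀ ≈ ½·erfc((x−vt)/(2√(Dt))).
vt = 0.067 × 2600 = 174.2 m and 2√(Dt) = 2√(0.050 × 2600) = 22.80 m.
Argument (x−vt)/(2√(Dt)) = (130 − 174.2)/22.80 = -1.939; ½·erfc(-1.939) = 0.9969.
C = 1.6 × 0.9969 = 1.60 mg/L.

1.60 mg/L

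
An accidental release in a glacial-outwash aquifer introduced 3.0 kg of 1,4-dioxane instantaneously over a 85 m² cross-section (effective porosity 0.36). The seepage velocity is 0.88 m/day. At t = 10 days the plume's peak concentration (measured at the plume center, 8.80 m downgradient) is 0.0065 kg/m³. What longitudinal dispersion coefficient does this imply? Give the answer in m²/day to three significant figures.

1.81 m²/day

At the plume center C_max = M/(n_e·A·√(4πDt)), so D = M²/(4πt·(n_e·A·C_max)²).
n_e·A·C_max = 0.36 × 85 × 0.0065 = 0.1989 kg/m.
D = 3.0²/(4π × 10 × 0.1989²) = 1.81 m²/day.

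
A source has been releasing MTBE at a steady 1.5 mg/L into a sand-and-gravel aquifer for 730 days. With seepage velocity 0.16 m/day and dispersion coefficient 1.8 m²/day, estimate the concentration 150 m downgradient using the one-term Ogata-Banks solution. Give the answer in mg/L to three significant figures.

0.388 mg/L

For a continuous step input, C/C₀ ≈ ½·erfc((x−vt)/(2√(Dt))).
vt = 0.16 × 730 = 116.8 m and 2√(Dt) = 2√(1.8 × 730) = 72.50 m.
Argument (x−vt)/(2√(Dt)) = (150 − 116.8)/72.50 = 0.4579; ½·erfc(0.4579) = 0.2586.
C = 1.5 × 0.2586 = 0.388 mg/L.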